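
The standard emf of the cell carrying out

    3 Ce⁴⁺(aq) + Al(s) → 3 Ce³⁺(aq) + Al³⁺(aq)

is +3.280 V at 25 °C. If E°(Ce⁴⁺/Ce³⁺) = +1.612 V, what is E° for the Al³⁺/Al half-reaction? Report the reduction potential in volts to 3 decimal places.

In the reaction as written the Ce⁴⁺/Ce³⁺ couple is reduced (cathode) and Al³⁺/Al is oxidized (anode), so E°cell = E°(Ce⁴⁺/Ce³⁺) − E°(Al³⁺/Al).
E°(Al³⁺/Al) = E°(cathode) − E°cell = +1.612 − (+3.280) = −1.668 V.

−1.668 V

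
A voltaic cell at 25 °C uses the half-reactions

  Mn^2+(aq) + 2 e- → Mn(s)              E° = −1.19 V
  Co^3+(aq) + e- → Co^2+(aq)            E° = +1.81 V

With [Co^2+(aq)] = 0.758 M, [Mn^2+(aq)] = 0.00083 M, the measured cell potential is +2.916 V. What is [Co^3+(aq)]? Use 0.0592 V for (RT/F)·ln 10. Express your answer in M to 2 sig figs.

0.00083 M

With Co³⁺/Co²⁺ at the cathode and Mn²⁺/Mn at the anode, E°cell = +1.81 − (−1.19) = +3.00 V (n = 2).
Since E = E° − (0.0592/n)·log Q, log Q = n(E° − E)/0.0592 = 2.838.
The balanced reaction is 2 Co^3+(aq) + Mn(s) → 2 Co^2+(aq) + Mn^2+(aq), so Q = ([Co^2+(aq)]^2·[Mn^2+(aq)]) / [Co^3+(aq)]^2.
Substituting the known concentrations and solving, log [Co^3+(aq)] = −3.080 and [Co^3+(aq)] = 0.00083 M.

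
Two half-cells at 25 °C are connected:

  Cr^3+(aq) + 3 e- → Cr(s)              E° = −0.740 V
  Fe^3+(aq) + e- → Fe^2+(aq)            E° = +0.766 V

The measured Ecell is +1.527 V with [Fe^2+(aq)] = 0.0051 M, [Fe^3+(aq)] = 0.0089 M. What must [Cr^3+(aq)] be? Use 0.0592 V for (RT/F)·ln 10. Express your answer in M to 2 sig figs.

0.46 M

The Fe³⁺/Fe²⁺ couple has the larger reduction potential, so it is the cathode: E°cell = +0.766 − (−0.740) = +1.506 V and n = 3.
From the Nernst equation, log Q = n(E° − E)/0.0592 = 3·(+1.506 − (+1.527))/0.0592 = −1.064.
Balancing electrons gives 3 Fe^3+(aq) + Cr(s) → 3 Fe^2+(aq) + Cr^3+(aq); thus Q = ([Fe^2+(aq)]^3·[Cr^3+(aq)]) / [Fe^3+(aq)]^3.
Solving for the unknown gives log [Cr^3+(aq)] = −0.339, so [Cr^3+(aq)] ≈ 0.46 M.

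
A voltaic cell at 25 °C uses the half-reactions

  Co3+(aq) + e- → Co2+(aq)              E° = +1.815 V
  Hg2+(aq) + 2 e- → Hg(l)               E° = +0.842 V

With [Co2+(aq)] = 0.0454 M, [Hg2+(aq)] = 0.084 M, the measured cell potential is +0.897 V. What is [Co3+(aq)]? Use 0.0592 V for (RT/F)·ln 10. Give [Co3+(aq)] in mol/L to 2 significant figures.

The Co³⁺/Co²⁺ couple has the larger reduction potential, so it is the cathode: E°cell = +1.815 − (+0.842) = +0.973 V and n = 2.
Since E = E° − (0.0592/n)·log Q, log Q = n(E° − E)/0.0592 = 2.568.
For 2 Co3+(aq) + Hg(l) → 2 Co2+(aq) + Hg2+(aq), the reaction quotient is Q = ([Co2+(aq)]^2·[Hg2+(aq)]) / [Co3+(aq)]^2.
Substituting the known concentrations and solving, log [Co3+(aq)] = −3.165 and [Co3+(aq)] = 0.00068 M.

0.00068 M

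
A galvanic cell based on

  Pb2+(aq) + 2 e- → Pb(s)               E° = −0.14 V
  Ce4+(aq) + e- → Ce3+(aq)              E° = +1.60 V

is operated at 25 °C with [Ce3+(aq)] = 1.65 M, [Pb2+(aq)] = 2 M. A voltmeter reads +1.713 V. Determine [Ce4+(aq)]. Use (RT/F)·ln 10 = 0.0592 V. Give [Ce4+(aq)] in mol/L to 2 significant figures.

0.82 M

Ce⁴⁺/Ce³⁺ is the cathode (higher E°); E°cell = +1.60 − (−0.14) = +1.74 V with n = 2.
From the Nernst equation, log Q = n(E° − E)/0.0592 = 2·(+1.74 − (+1.713))/0.0592 = 0.912.
For 2 Ce4+(aq) + Pb(s) → 2 Ce3+(aq) + Pb2+(aq), the reaction quotient is Q = ([Ce3+(aq)]^2·[Pb2+(aq)]) / [Ce4+(aq)]^2.
Substituting the known concentrations and solving, log [Ce4+(aq)] = −0.088 and [Ce4+(aq)] = 0.82 M.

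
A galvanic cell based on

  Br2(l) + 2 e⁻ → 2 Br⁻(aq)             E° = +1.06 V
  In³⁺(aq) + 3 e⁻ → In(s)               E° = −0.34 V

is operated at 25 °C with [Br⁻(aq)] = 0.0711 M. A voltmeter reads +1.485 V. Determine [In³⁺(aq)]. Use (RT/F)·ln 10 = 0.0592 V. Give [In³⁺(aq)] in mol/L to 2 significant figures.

The Br₂/Br⁻ couple has the larger reduction potential, so it is the cathode: E°cell = +1.06 − (−0.34) = +1.40 V and n = 6.
Since E = E° − (0.0592/n)·log Q, log Q = n(E° − E)/0.0592 = −8.615.
Balancing electrons gives 3 Br2(l) + 2 In(s) → 6 Br⁻(aq) + 2 In³⁺(aq); thus Q = [Br⁻(aq)]^6·[In³⁺(aq)]^2.
Solving for the unknown gives log [In³⁺(aq)] = −0.863, so [In³⁺(aq)] ≈ 0.14 M.

0.14 M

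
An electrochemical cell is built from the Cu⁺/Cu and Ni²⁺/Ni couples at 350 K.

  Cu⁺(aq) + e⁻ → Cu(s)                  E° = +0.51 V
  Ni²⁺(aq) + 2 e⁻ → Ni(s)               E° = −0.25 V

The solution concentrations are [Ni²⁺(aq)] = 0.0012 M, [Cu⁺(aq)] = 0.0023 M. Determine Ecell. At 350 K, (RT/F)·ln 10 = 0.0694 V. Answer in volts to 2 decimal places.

+0.68 V

The Cu⁺/Cu couple has the more positive E°, so it is the cathode; Ni²⁺/Ni is the anode.
E°cell = +0.51 − (−0.25) = +0.76 V, with n = 2 electrons transferred.
Balancing gives 2 Cu⁺(aq) + Ni(s) → 2 Cu(s) + Ni²⁺(aq); hence Q = [Ni²⁺(aq)] / [Cu⁺(aq)]^2 = 227 (log Q = 2.356).
By the Nernst equation, E = +0.76 − (0.0694/2)·(2.356) = +0.68 V.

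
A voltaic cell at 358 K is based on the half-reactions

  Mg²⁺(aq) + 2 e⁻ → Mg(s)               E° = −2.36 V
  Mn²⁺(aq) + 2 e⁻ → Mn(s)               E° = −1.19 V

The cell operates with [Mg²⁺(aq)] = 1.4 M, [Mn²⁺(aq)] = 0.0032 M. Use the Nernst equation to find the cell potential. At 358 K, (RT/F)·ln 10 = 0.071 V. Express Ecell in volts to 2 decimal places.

+1.08 V

Mn²⁺/Mn is reduced (cathode, E° = −1.19 V) and Mg²⁺/Mg is oxidized (anode).
E°cell = −1.19 − (−2.36) = +1.17 V, with n = 2 electrons transferred.
The balanced reaction is Mn²⁺(aq) + Mg(s) → Mn(s) + Mg²⁺(aq), so Q = [Mg²⁺(aq)] / [Mn²⁺(aq)] = 437 and log Q = 2.641.
By the Nernst equation, E = +1.17 − (0.071/2)·(2.641) = +1.08 V.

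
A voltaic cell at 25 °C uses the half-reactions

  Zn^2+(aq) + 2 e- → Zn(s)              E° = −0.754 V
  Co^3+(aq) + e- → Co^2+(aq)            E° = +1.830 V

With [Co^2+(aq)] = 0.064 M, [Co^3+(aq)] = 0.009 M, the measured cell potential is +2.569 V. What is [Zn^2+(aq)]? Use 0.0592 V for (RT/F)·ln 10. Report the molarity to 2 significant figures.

0.064 M

The Co³⁺/Co²⁺ couple has the larger reduction potential, so it is the cathode: E°cell = +1.830 − (−0.754) = +2.584 V and n = 2.
Since E = E° − (0.0592/n)·log Q, log Q = n(E° − E)/0.0592 = 0.507.
The balanced reaction is 2 Co^3+(aq) + Zn(s) → 2 Co^2+(aq) + Zn^2+(aq), so Q = ([Co^2+(aq)]^2·[Zn^2+(aq)]) / [Co^3+(aq)]^2.
Solving for the unknown gives log [Zn^2+(aq)] = −1.197, so [Zn^2+(aq)] ≈ 0.064 M.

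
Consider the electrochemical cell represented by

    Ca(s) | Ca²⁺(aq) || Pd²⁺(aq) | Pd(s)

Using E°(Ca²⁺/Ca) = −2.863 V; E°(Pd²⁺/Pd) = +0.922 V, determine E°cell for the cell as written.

By convention the left-hand electrode in cell notation is the anode (oxidation) and the right-hand electrode is the cathode (reduction).
E°cell = E°(right) − E°(left) = +0.922 − (−2.863) = +3.785 V.

+3.785 V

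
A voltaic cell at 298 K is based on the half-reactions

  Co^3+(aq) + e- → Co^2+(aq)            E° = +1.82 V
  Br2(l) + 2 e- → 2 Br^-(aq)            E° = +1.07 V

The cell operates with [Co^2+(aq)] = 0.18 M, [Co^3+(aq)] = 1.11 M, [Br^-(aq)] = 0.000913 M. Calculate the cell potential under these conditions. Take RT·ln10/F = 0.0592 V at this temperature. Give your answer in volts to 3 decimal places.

+0.617 V

The Co³⁺/Co²⁺ couple has the more positive E°, so it is the cathode; Br₂/Br⁻ is the anode.
The standard potential is +1.82 − (+1.07) = +0.75 V and the balanced reaction transfers n = 2 electrons.
Balancing gives 2 Co^3+(aq) + 2 Br^-(aq) → 2 Co^2+(aq) + Br2(l); hence Q = [Co^2+(aq)]^2 / ([Co^3+(aq)]^2·[Br^-(aq)]^2) = 3.15×10^4 (log Q = 4.499).
E = E° − (0.0592/n)·log Q = +0.75 − (0.0592/2)(4.499) = +0.617 V.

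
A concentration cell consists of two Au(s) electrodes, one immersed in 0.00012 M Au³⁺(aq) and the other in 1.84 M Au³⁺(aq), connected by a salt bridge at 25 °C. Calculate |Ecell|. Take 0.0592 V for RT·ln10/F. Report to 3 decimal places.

0.083 V

For a concentration cell E°cell = 0, since both electrodes use the same couple.
The compartment with the higher Au³⁺(aq) concentration (1.84 M) acts as the cathode; ions are reduced there and produced at the dilute (0.00012 M) anode.
With n = 3, Ecell = −(0.0592/3)·log([dilute]/[conc]) = −(0.0592/3)·log(0.00012/1.84) = +0.083 V.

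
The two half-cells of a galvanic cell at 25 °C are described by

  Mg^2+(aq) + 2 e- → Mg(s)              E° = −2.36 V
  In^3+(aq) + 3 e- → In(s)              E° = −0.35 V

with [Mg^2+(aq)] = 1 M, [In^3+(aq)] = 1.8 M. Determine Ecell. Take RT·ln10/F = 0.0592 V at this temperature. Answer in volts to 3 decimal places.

+2.015 V

Since E°(In³⁺/In) > E°(Mg²⁺/Mg), In³⁺/In serves as the cathode.
E°cell = −0.35 − (−2.36) = +2.01 V, with n = 6 electrons transferred.
The balanced reaction is 2 In^3+(aq) + 3 Mg(s) → 2 In(s) + 3 Mg^2+(aq), so Q = [Mg^2+(aq)]^3 / [In^3+(aq)]^2 = 0.309 and log Q = −0.511.
By the Nernst equation, E = +2.01 − (0.0592/6)·(−0.511) = +2.015 V.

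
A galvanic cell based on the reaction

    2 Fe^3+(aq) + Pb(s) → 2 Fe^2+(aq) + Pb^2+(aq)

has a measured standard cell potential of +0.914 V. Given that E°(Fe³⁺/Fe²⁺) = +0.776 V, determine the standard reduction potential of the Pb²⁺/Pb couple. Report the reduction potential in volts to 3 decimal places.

−0.138 V

In the reaction as written the Fe³⁺/Fe²⁺ couple is reduced (cathode) and Pb²⁺/Pb is oxidized (anode), so E°cell = E°(Fe³⁺/Fe²⁺) − E°(Pb²⁺/Pb).
E°(Pb²⁺/Pb) = E°(cathode) − E°cell = +0.776 − (+0.914) = −0.138 V.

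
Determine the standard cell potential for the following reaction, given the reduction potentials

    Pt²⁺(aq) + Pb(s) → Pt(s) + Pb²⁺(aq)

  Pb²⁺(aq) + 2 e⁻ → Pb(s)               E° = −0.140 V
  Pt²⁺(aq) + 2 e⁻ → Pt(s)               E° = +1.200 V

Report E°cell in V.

+1.340 V

Pt²⁺(aq) gains electrons, so the Pt²⁺/Pt couple is the cathode; the Pb²⁺/Pb couple is the anode.
E°cell = E°(cathode) − E°(anode) = +1.200 − (−0.140) = +1.340 V.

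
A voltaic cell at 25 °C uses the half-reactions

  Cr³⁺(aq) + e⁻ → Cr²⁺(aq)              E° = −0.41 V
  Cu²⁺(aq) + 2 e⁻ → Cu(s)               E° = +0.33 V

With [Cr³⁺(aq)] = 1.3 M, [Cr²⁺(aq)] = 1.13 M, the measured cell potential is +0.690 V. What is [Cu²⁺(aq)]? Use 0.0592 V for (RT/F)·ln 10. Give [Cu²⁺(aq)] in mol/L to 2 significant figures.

Cu²⁺/Cu is the cathode (higher E°); E°cell = +0.33 − (−0.41) = +0.74 V with n = 2.
Rearranging E = E° − (0.0592/n)·log Q gives log Q = 2(+0.74 − (+0.690))/0.0592 = 1.689.
For Cu²⁺(aq) + 2 Cr²⁺(aq) → Cu(s) + 2 Cr³⁺(aq), the reaction quotient is Q = [Cr³⁺(aq)]^2 / ([Cu²⁺(aq)]·[Cr²⁺(aq)]^2).
Solving for the unknown gives log [Cu²⁺(aq)] = −1.567, so [Cu²⁺(aq)] ≈ 0.027 M.

0.027 M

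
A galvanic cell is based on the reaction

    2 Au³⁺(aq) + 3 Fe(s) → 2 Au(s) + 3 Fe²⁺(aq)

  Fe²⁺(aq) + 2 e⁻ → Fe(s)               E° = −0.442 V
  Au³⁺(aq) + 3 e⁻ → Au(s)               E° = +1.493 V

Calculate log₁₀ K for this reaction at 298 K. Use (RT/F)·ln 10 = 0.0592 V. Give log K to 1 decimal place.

log K = 196.1

The Au³⁺/Au couple is reduced (cathode); E°cell = +1.493 − (−0.442) = +1.935 V with n = 6.
At equilibrium E = 0, so log K = nE°cell / 0.0592 = (6)(+1.935) / 0.0592 = 196.1.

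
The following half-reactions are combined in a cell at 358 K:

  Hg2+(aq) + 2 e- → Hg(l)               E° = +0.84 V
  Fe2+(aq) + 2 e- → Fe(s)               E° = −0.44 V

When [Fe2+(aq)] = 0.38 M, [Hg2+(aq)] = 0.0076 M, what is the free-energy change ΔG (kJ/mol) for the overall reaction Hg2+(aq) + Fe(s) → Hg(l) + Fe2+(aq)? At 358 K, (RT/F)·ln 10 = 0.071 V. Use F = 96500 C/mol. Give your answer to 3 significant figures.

−235 kJ/mol

The standard cell potential is +0.84 − (−0.44) = +1.28 V, with n = 2 electrons in the balanced equation.
The reaction quotient is [Fe2+(aq)] / [Hg2+(aq)] = 50; by Nernst, E = +1.28 − (0.071/2)(1.699) = +1.2197 V.
Then ΔG = −nFE = −2 × 96500 × +1.2197 J/mol = −235 kJ/mol.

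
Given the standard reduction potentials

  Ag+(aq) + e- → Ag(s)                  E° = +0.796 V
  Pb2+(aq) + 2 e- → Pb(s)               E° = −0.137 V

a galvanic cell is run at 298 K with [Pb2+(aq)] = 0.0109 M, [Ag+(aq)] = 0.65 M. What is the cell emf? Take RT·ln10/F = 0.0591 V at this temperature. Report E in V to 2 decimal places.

+0.98 V

Ag⁺/Ag is reduced (cathode, E° = +0.796 V) and Pb²⁺/Pb is oxidized (anode).
E°cell = E°cat − E°an = +0.796 − (−0.137) = +0.933 V; n = 2.
Balancing gives 2 Ag+(aq) + Pb(s) → 2 Ag(s) + Pb2+(aq); hence Q = [Pb2+(aq)] / [Ag+(aq)]^2 = 0.0258 (log Q = −1.588).
E = E° − (0.0591/n)·log Q = +0.933 − (0.0591/2)(−1.588) = +0.98 V.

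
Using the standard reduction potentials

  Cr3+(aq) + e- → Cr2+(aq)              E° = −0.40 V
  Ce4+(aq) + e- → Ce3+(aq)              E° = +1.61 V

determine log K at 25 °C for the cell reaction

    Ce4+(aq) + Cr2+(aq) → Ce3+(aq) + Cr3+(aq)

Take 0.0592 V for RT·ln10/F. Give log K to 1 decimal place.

log K = 34.0

The Ce⁴⁺/Ce³⁺ couple is reduced (cathode); E°cell = +1.61 − (−0.40) = +2.01 V with n = 1.
At equilibrium E = 0, so log K = nE°cell / 0.0592 = (1)(+2.01) / 0.0592 = 34.0.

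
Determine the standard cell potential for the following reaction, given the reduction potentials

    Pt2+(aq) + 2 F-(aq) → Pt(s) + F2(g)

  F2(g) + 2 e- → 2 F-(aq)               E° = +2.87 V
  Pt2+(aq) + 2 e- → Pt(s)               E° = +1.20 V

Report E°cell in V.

−1.67 V

In the reaction as written, Pt2+(aq) is reduced (cathode) and F2(g) is produced by oxidation at the anode.
E°cell = E°(cathode) − E°(anode) = +1.20 − (+2.87) = −1.67 V.
The negative E°cell means the reaction is non-spontaneous in the direction written.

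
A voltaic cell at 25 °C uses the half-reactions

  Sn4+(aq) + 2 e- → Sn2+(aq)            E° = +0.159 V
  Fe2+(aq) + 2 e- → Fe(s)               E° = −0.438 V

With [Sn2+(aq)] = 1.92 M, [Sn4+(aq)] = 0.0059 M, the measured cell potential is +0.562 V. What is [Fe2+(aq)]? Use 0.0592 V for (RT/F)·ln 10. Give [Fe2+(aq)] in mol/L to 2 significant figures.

Sn⁴⁺/Sn²⁺ is the cathode (higher E°); E°cell = +0.159 − (−0.438) = +0.597 V with n = 2.
Since E = E° − (0.0592/n)·log Q, log Q = n(E° − E)/0.0592 = 1.182.
Balancing electrons gives Sn4+(aq) + Fe(s) → Sn2+(aq) + Fe2+(aq); thus Q = ([Sn2+(aq)]·[Fe2+(aq)]) / [Sn4+(aq)].
Substituting the known concentrations and solving, log [Fe2+(aq)] = −1.330 and [Fe2+(aq)] = 0.047 M.

0.047 M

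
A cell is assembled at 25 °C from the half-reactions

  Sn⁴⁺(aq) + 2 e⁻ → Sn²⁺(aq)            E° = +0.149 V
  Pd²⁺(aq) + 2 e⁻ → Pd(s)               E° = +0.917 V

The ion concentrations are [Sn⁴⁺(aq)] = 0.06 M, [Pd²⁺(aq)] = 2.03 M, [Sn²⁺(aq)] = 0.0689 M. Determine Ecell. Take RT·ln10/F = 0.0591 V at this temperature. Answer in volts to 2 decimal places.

+0.78 V

Since E°(Pd²⁺/Pd) > E°(Sn⁴⁺/Sn²⁺), Pd²⁺/Pd serves as the cathode.
The standard potential is +0.917 − (+0.149) = +0.768 V and the balanced reaction transfers n = 2 electrons.
For the overall reaction Pd²⁺(aq) + Sn²⁺(aq) → Pd(s) + Sn⁴⁺(aq), Q = [Sn⁴⁺(aq)] / ([Pd²⁺(aq)]·[Sn²⁺(aq)]) = 0.429, giving log Q = −0.368.
E = E° − (0.0591/n)·log Q = +0.768 − (0.0591/2)(−0.368) = +0.78 V.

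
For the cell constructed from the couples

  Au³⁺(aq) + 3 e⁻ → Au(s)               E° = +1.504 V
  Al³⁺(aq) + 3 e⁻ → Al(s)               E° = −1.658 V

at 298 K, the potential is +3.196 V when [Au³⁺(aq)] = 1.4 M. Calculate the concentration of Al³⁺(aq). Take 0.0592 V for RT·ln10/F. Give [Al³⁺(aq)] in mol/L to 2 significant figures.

0.026 M

Au³⁺/Au is the cathode (higher E°); E°cell = +1.504 − (−1.658) = +3.162 V with n = 3.
Since E = E° − (0.0592/n)·log Q, log Q = n(E° − E)/0.0592 = −1.723.
For Au³⁺(aq) + Al(s) → Au(s) + Al³⁺(aq), the reaction quotient is Q = [Al³⁺(aq)] / [Au³⁺(aq)].
Solving for the unknown gives log [Al³⁺(aq)] = −1.577, so [Al³⁺(aq)] ≈ 0.026 M.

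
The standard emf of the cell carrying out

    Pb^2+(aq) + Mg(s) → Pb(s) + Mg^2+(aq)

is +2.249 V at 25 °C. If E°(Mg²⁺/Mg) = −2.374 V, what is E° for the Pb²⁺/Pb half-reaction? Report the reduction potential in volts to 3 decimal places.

−0.125 V

In the reaction as written the Pb²⁺/Pb couple is reduced (cathode) and Mg²⁺/Mg is oxidized (anode), so E°cell = E°(Pb²⁺/Pb) − E°(Mg²⁺/Mg).
E°(Pb²⁺/Pb) = E°cell + E°(anode) = +2.249 + (−2.374) = −0.125 V.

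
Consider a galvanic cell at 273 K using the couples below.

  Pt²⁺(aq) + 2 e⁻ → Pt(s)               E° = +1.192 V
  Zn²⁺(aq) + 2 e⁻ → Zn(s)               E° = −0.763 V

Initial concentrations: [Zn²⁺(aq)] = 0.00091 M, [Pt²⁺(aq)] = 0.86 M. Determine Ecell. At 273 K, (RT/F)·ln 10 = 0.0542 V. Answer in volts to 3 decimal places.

+2.036 V

Pt²⁺/Pt is reduced (cathode, E° = +1.192 V) and Zn²⁺/Zn is oxidized (anode).
E°cell = E°cat − E°an = +1.192 − (−0.763) = +1.955 V; n = 2.
Balancing gives Pt²⁺(aq) + Zn(s) → Pt(s) + Zn²⁺(aq); hence Q = [Zn²⁺(aq)] / [Pt²⁺(aq)] = 0.00106 (log Q = −2.975).
E = E° − (0.0542/n)·log Q = +1.955 − (0.0542/2)(−2.975) = +2.036 V.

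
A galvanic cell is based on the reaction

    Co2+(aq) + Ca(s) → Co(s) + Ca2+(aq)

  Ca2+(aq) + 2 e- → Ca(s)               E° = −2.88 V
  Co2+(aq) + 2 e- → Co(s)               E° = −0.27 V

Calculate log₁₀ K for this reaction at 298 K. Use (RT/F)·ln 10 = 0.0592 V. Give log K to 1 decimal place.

The Co²⁺/Co couple is reduced (cathode); E°cell = −0.27 − (−2.88) = +2.61 V with n = 2.
At equilibrium E = 0, so log K = nE°cell / 0.0592 = (2)(+2.61) / 0.0592 = 88.2.

log K = 88.2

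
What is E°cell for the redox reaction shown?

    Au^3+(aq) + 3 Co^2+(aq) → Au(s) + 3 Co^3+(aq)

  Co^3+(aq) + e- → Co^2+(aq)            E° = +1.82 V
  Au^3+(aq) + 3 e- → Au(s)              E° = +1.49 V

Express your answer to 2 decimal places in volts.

−0.33 V

In the reaction as written, Au^3+(aq) is reduced (cathode) and Co^3+(aq) is produced by oxidation at the anode.
E°cell = E°(cathode) − E°(anode) = +1.49 − (+1.82) = −0.33 V.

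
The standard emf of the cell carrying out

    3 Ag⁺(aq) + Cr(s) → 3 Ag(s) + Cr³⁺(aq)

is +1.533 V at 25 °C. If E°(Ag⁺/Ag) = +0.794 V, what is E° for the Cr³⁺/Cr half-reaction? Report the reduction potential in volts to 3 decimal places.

−0.739 V

In the reaction as written the Ag⁺/Ag couple is reduced (cathode) and Cr³⁺/Cr is oxidized (anode), so E°cell = E°(Ag⁺/Ag) − E°(Cr³⁺/Cr).
E°(Cr³⁺/Cr) = E°(cathode) − E°cell = +0.794 − (+1.533) = −0.739 V.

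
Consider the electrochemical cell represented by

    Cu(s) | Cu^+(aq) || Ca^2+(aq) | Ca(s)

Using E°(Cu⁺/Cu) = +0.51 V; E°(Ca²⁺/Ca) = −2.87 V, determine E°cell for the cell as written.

−3.38 V

By convention the left-hand electrode in cell notation is the anode (oxidation) and the right-hand electrode is the cathode (reduction).
E°cell = E°(right) − E°(left) = −2.87 − (+0.51) = −3.38 V.
The negative sign shows that, as written, the cell would require an external voltage to drive the reaction.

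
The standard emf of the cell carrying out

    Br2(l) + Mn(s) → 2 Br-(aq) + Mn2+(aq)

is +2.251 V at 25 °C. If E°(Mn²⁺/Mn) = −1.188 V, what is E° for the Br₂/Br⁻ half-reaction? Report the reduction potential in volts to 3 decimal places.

+1.063 V

In the reaction as written the Br₂/Br⁻ couple is reduced (cathode) and Mn²⁺/Mn is oxidized (anode), so E°cell = E°(Br₂/Br⁻) − E°(Mn²⁺/Mn).
E°(Br₂/Br⁻) = E°cell + E°(anode) = +2.251 + (−1.188) = +1.063 V.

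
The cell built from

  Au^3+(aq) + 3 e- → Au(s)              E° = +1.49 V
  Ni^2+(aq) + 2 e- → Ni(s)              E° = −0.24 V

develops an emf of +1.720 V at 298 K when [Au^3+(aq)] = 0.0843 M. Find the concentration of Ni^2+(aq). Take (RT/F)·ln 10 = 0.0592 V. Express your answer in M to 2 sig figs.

0.42 M

With Au³⁺/Au at the cathode and Ni²⁺/Ni at the anode, E°cell = +1.49 − (−0.24) = +1.73 V (n = 6).
Since E = E° − (0.0592/n)·log Q, log Q = n(E° − E)/0.0592 = 1.014.
Balancing electrons gives 2 Au^3+(aq) + 3 Ni(s) → 2 Au(s) + 3 Ni^2+(aq); thus Q = [Ni^2+(aq)]^3 / [Au^3+(aq)]^2.
Solving for the unknown gives log [Ni^2+(aq)] = −0.378, so [Ni^2+(aq)] ≈ 0.42 M.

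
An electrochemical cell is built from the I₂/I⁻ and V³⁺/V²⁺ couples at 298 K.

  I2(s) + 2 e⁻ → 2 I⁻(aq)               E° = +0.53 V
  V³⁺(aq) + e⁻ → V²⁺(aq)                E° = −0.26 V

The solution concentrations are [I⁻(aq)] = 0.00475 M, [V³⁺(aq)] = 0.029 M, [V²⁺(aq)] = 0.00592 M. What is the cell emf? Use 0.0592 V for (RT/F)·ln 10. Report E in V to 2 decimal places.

+0.89 V

Since E°(I₂/I⁻) > E°(V³⁺/V²⁺), I₂/I⁻ serves as the cathode.
E°cell = E°cat − E°an = +0.53 − (−0.26) = +0.79 V; n = 2.
For the overall reaction I2(s) + 2 V²⁺(aq) → 2 I⁻(aq) + 2 V³⁺(aq), Q = ([I⁻(aq)]^2·[V³⁺(aq)]^2) / [V²⁺(aq)]^2 = 0.000541, giving log Q = −3.266.
Applying E = E° − (RT ln10/nF)·log Q gives +0.79 − (0.0592/2)(−3.266) = +0.89 V.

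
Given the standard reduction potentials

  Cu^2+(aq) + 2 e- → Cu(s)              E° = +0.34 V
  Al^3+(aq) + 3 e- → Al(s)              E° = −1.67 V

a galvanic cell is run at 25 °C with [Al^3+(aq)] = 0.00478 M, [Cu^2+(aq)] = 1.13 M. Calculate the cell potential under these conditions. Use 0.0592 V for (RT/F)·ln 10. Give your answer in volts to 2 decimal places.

Cu²⁺/Cu is reduced (cathode, E° = +0.34 V) and Al³⁺/Al is oxidized (anode).
E°cell = E°cat − E°an = +0.34 − (−1.67) = +2.01 V; n = 6.
For the overall reaction 3 Cu^2+(aq) + 2 Al(s) → 3 Cu(s) + 2 Al^3+(aq), Q = [Al^3+(aq)]^2 / [Cu^2+(aq)]^3 = 1.58×10^−5, giving log Q = −4.800.
By the Nernst equation, E = +2.01 − (0.0592/6)·(−4.800) = +2.06 V.

+2.06 V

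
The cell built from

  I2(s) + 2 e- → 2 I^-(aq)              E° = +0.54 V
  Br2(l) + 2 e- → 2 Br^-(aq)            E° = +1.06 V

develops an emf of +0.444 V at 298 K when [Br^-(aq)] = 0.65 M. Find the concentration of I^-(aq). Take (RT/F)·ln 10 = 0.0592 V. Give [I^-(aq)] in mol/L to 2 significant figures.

Br₂/Br⁻ is the cathode (higher E°); E°cell = +1.06 − (+0.54) = +0.52 V with n = 2.
From the Nernst equation, log Q = n(E° − E)/0.0592 = 2·(+0.52 − (+0.444))/0.0592 = 2.568.
Balancing electrons gives Br2(l) + 2 I^-(aq) → 2 Br^-(aq) + I2(s); thus Q = [Br^-(aq)]^2 / [I^-(aq)]^2.
Isolating [I^-(aq)] in Q = 10^{2.568} yields log [I^-(aq)] = −1.471, i.e. 0.034 M.

0.034 M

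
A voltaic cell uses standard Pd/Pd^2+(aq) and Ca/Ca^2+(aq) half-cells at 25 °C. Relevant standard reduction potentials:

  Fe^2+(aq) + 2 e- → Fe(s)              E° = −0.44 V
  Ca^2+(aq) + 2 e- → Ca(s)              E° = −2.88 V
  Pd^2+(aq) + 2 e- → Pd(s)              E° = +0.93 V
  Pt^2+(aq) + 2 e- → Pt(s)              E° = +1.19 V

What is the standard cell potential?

+3.81 V

The Pd²⁺/Pd couple has the higher E°, so Pd ion is reduced (cathode) and Ca is oxidized (anode).
E°cell = E°(cathode) − E°(anode) = +0.93 − (−2.88) = +3.81 V.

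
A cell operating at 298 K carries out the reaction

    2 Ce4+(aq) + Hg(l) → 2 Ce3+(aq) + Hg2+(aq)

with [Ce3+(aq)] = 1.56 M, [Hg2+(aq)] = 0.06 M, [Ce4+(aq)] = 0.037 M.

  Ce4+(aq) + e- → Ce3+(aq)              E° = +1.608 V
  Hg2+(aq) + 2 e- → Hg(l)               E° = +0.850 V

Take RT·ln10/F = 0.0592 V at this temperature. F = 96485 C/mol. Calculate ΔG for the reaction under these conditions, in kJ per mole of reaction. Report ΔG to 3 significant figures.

−135 kJ/mol

The standard cell potential is +1.608 − (+0.850) = +0.758 V, with n = 2 electrons in the balanced equation.
The reaction quotient is ([Ce3+(aq)]^2·[Hg2+(aq)]) / [Ce4+(aq)]^2 = 107; by Nernst, E = +0.758 − (0.0592/2)(2.028) = +0.6980 V.
ΔG = −nFE = −(2)(96485)(+0.6980) J/mol = −135 kJ/mol.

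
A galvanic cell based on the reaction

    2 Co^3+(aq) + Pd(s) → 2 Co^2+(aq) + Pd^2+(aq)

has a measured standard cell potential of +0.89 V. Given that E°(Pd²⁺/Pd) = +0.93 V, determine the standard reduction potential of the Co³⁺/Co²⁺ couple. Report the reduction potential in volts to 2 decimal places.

In the reaction as written the Co³⁺/Co²⁺ couple is reduced (cathode) and Pd²⁺/Pd is oxidized (anode), so E°cell = E°(Co³⁺/Co²⁺) − E°(Pd²⁺/Pd).
E°(Co³⁺/Co²⁺) = E°cell + E°(anode) = +0.89 + (+0.93) = +1.82 V.

+1.82 V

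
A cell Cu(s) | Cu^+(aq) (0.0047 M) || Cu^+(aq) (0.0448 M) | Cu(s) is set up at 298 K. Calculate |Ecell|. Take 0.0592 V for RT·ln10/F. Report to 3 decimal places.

For a concentration cell E°cell = 0, since both electrodes use the same couple.
The compartment with the higher Cu^+(aq) concentration (0.0448 M) acts as the cathode; ions are reduced there and produced at the dilute (0.0047 M) anode.
With n = 1, Ecell = −(0.0592/1)·log([dilute]/[conc]) = −(0.0592/1)·log(0.0047/0.0448) = +0.058 V.

0.058 V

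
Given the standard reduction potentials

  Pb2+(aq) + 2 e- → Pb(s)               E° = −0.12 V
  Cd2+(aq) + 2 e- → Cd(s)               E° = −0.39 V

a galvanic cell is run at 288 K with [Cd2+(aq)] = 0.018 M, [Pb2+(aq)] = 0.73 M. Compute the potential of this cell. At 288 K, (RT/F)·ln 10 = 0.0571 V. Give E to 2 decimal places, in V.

Pb²⁺/Pb is reduced (cathode, E° = −0.12 V) and Cd²⁺/Cd is oxidized (anode).
E°cell = −0.12 − (−0.39) = +0.27 V, with n = 2 electrons transferred.
Balancing gives Pb2+(aq) + Cd(s) → Pb(s) + Cd2+(aq); hence Q = [Cd2+(aq)] / [Pb2+(aq)] = 0.0247 (log Q = −1.608).
Applying E = E° − (RT ln10/nF)·log Q gives +0.27 − (0.0571/2)(−1.608) = +0.32 V.

+0.32 V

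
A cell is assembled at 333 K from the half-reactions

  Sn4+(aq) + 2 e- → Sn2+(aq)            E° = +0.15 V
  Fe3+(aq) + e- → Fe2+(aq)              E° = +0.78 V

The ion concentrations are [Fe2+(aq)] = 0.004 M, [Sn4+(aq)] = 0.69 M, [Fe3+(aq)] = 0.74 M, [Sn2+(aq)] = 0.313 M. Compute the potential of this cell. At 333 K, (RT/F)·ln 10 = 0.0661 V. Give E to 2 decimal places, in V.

Fe³⁺/Fe²⁺ is reduced (cathode, E° = +0.78 V) and Sn⁴⁺/Sn²⁺ is oxidized (anode).
The standard potential is +0.78 − (+0.15) = +0.63 V and the balanced reaction transfers n = 2 electrons.
Balancing gives 2 Fe3+(aq) + Sn2+(aq) → 2 Fe2+(aq) + Sn4+(aq); hence Q = ([Fe2+(aq)]^2·[Sn4+(aq)]) / ([Fe3+(aq)]^2·[Sn2+(aq)]) = 6.44×10^−5 (log Q = −4.191).
By the Nernst equation, E = +0.63 − (0.0661/2)·(−4.191) = +0.77 V.

+0.77 V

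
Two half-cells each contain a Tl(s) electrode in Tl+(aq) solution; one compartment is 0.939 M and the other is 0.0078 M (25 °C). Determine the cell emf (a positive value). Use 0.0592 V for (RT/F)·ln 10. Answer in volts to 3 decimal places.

0.123 V

For a concentration cell E°cell = 0, since both electrodes use the same couple.
The compartment with the higher Tl+(aq) concentration (0.939 M) acts as the cathode; ions are reduced there and produced at the dilute (0.0078 M) anode.
With n = 1, Ecell = −(0.0592/1)·log([dilute]/[conc]) = −(0.0592/1)·log(0.0078/0.939) = +0.123 V.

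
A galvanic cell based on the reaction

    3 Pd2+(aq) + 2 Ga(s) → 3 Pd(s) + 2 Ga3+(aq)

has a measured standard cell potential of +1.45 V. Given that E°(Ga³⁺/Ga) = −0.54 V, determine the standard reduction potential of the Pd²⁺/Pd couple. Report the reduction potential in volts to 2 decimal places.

In the reaction as written the Pd²⁺/Pd couple is reduced (cathode) and Ga³⁺/Ga is oxidized (anode), so E°cell = E°(Pd²⁺/Pd) − E°(Ga³⁺/Ga).
E°(Pd²⁺/Pd) = E°cell + E°(anode) = +1.45 + (−0.54) = +0.91 V.

+0.91 V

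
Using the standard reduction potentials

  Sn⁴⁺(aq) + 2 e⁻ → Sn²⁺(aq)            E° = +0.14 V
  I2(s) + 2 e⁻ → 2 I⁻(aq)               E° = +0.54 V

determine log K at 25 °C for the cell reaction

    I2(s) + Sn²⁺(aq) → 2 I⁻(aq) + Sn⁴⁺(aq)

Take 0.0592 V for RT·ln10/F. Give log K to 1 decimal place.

The I₂/I⁻ couple is reduced (cathode); E°cell = +0.54 − (+0.14) = +0.40 V with n = 2.
At equilibrium E = 0, so log K = nE°cell / 0.0592 = (2)(+0.40) / 0.0592 = 13.5.

log K = 13.5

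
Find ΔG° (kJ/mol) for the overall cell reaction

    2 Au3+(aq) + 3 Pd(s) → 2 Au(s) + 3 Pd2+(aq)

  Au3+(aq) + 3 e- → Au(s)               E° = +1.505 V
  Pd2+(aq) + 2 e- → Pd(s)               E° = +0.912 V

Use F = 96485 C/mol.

In the reaction as written Au3+(aq) is reduced, so the Au³⁺/Au couple is the cathode and Pd²⁺/Pd is the anode.
E°cell = +1.505 − (+0.912) = +0.593 V; balancing electrons gives n = 6.
ΔG° = −nFE°cell = −(6)(96485)(+0.593) J/mol = −343 kJ/mol.

−343 kJ/mol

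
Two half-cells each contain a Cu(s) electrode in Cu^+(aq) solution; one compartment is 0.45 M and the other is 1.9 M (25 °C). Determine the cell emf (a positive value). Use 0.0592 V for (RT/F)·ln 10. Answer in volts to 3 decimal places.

For a concentration cell E°cell = 0, since both electrodes use the same couple.
The compartment with the higher Cu^+(aq) concentration (1.9 M) acts as the cathode; ions are reduced there and produced at the dilute (0.45 M) anode.
With n = 1, Ecell = −(0.0592/1)·log([dilute]/[conc]) = −(0.0592/1)·log(0.45/1.9) = +0.037 V.

0.037 V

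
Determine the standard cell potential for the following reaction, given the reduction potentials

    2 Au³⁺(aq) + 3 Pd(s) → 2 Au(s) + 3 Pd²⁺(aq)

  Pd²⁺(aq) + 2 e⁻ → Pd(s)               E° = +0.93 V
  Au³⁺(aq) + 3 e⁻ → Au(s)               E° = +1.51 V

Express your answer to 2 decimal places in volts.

+0.58 V

Au³⁺(aq) gains electrons, so the Au³⁺/Au couple is the cathode; the Pd²⁺/Pd couple is the anode.
E°cell = E°(cathode) − E°(anode) = +1.51 − (+0.93) = +0.58 V.
The positive value indicates the reaction is spontaneous as written.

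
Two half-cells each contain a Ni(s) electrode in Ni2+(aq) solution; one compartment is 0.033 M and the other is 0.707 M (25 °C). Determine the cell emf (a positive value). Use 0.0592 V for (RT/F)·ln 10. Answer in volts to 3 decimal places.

0.039 V

For a concentration cell E°cell = 0, since both electrodes use the same couple.
The compartment with the higher Ni2+(aq) concentration (0.707 M) acts as the cathode; ions are reduced there and produced at the dilute (0.033 M) anode.
With n = 2, Ecell = −(0.0592/2)·log([dilute]/[conc]) = −(0.0592/2)·log(0.033/0.707) = +0.039 V.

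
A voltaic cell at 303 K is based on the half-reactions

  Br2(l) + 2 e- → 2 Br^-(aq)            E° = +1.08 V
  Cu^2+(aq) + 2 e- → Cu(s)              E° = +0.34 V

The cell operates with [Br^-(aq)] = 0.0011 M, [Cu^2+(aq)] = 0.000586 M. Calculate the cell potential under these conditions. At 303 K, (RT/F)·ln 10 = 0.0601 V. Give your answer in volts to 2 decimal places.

Br₂/Br⁻ is reduced (cathode, E° = +1.08 V) and Cu²⁺/Cu is oxidized (anode).
The standard potential is +1.08 − (+0.34) = +0.74 V and the balanced reaction transfers n = 2 electrons.
For the overall reaction Br2(l) + Cu(s) → 2 Br^-(aq) + Cu^2+(aq), Q = [Br^-(aq)]^2·[Cu^2+(aq)] = 7.09×10^−10, giving log Q = −9.149.
Applying E = E° − (RT ln10/nF)·log Q gives +0.74 − (0.0601/2)(−9.149) = +1.01 V.

+1.01 V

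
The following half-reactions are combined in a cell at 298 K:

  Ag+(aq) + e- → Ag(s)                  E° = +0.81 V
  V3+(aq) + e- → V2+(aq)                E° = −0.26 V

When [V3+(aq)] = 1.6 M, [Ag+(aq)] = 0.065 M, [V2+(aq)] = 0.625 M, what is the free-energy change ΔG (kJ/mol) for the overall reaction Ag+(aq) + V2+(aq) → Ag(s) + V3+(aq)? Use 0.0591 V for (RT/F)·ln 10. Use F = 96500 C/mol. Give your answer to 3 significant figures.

The standard cell potential is +0.81 − (−0.26) = +1.07 V, with n = 1 electron in the balanced equation.
Here Q = [V3+(aq)] / ([Ag+(aq)]·[V2+(aq)]) = 39.4 (log Q = 1.595), giving E = +1.07 − (0.0591/1)·(1.595) = +0.9757 V.
Finally ΔG = −nFE = −(1)(96500 C/mol)(+0.9757 V) = −94.2 kJ/mol.

−94.2 kJ/mol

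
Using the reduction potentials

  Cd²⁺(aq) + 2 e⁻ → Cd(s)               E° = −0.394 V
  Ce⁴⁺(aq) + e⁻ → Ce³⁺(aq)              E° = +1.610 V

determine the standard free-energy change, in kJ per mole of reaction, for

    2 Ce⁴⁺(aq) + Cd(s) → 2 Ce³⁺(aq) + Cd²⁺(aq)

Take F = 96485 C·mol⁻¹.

In the reaction as written Ce⁴⁺(aq) is reduced, so the Ce⁴⁺/Ce³⁺ couple is the cathode and Cd²⁺/Cd is the anode.
E°cell = +1.610 − (−0.394) = +2.004 V; balancing electrons gives n = 2.
ΔG° = −nFE°cell = −(2)(96485)(+2.004) J/mol = −387 kJ/mol.

−387 kJ/mol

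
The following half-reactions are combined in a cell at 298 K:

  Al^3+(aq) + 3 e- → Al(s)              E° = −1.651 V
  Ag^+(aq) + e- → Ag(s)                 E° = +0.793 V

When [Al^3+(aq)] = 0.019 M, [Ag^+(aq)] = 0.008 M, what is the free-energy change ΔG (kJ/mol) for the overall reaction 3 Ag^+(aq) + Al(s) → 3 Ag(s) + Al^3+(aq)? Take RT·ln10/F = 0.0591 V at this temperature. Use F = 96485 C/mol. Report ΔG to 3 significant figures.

−681 kJ/mol

E°cell = +0.793 − (−1.651) = +2.444 V; the balanced reaction transfers n = 3 electrons.
Q = [Al^3+(aq)] / [Ag^+(aq)]^3 = 3.71×10^4, so log Q = 4.569 and E = +2.444 − (0.0591/3)(4.569) = +2.3540 V.
Then ΔG = −nFE = −3 × 96485 × +2.3540 J/mol = −681 kJ/mol.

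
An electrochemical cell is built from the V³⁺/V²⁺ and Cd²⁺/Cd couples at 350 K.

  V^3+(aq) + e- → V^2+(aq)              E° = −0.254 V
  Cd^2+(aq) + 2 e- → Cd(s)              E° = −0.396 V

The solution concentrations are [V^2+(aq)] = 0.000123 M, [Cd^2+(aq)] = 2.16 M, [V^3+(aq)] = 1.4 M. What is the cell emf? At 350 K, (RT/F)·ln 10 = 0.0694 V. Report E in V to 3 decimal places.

Since E°(V³⁺/V²⁺) > E°(Cd²⁺/Cd), V³⁺/V²⁺ serves as the cathode.
E°cell = E°cat − E°an = −0.254 − (−0.396) = +0.142 V; n = 2.
For the overall reaction 2 V^3+(aq) + Cd(s) → 2 V^2+(aq) + Cd^2+(aq), Q = ([V^2+(aq)]^2·[Cd^2+(aq)]) / [V^3+(aq)]^2 = 1.67×10^−8, giving log Q = −7.778.
Applying E = E° − (RT ln10/nF)·log Q gives +0.142 − (0.0694/2)(−7.778) = +0.412 V.

+0.412 V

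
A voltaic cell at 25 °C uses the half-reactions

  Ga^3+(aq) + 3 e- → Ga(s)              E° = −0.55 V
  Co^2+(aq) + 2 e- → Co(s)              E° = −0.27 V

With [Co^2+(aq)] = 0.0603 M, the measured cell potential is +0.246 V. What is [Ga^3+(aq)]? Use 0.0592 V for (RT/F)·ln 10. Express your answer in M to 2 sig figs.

0.78 M

With Co²⁺/Co at the cathode and Ga³⁺/Ga at the anode, E°cell = −0.27 − (−0.55) = +0.28 V (n = 6).
From the Nernst equation, log Q = n(E° − E)/0.0592 = 6·(+0.28 − (+0.246))/0.0592 = 3.446.
For 3 Co^2+(aq) + 2 Ga(s) → 3 Co(s) + 2 Ga^3+(aq), the reaction quotient is Q = [Ga^3+(aq)]^2 / [Co^2+(aq)]^3.
Solving for the unknown gives log [Ga^3+(aq)] = −0.107, so [Ga^3+(aq)] ≈ 0.78 M.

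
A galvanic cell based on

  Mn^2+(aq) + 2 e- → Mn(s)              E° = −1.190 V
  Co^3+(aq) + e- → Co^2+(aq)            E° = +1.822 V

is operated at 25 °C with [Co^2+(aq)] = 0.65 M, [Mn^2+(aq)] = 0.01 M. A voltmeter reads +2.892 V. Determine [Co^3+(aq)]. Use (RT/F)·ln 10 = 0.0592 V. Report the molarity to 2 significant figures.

With Co³⁺/Co²⁺ at the cathode and Mn²⁺/Mn at the anode, E°cell = +1.822 − (−1.190) = +3.012 V (n = 2).
From the Nernst equation, log Q = n(E° − E)/0.0592 = 2·(+3.012 − (+2.892))/0.0592 = 4.054.
For 2 Co^3+(aq) + Mn(s) → 2 Co^2+(aq) + Mn^2+(aq), the reaction quotient is Q = ([Co^2+(aq)]^2·[Mn^2+(aq)]) / [Co^3+(aq)]^2.
Isolating [Co^3+(aq)] in Q = 10^{4.054} yields log [Co^3+(aq)] = −3.214, i.e. 0.00061 M.

0.00061 M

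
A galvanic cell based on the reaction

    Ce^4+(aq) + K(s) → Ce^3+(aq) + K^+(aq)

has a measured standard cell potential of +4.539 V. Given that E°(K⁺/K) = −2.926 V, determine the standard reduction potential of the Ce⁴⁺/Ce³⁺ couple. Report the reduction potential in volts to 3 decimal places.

In the reaction as written the Ce⁴⁺/Ce³⁺ couple is reduced (cathode) and K⁺/K is oxidized (anode), so E°cell = E°(Ce⁴⁺/Ce³⁺) − E°(K⁺/K).
E°(Ce⁴⁺/Ce³⁺) = E°cell + E°(anode) = +4.539 + (−2.926) = +1.613 V.

+1.613 V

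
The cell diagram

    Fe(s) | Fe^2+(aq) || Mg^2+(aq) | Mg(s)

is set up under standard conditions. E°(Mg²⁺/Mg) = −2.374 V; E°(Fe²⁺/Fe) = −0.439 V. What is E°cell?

−1.935 V

By convention the left-hand electrode in cell notation is the anode (oxidation) and the right-hand electrode is the cathode (reduction).
E°cell = E°(right) − E°(left) = −2.374 − (−0.439) = −1.935 V.
The negative sign shows that, as written, the cell would require an external voltage to drive the reaction.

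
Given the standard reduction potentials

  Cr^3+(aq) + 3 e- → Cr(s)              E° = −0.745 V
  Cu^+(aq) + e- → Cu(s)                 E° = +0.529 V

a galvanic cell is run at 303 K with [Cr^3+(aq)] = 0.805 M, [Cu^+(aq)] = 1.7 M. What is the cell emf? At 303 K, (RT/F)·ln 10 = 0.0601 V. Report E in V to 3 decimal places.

+1.290 V

Since E°(Cu⁺/Cu) > E°(Cr³⁺/Cr), Cu⁺/Cu serves as the cathode.
E°cell = +0.529 − (−0.745) = +1.274 V, with n = 3 electrons transferred.
For the overall reaction 3 Cu^+(aq) + Cr(s) → 3 Cu(s) + Cr^3+(aq), Q = [Cr^3+(aq)] / [Cu^+(aq)]^3 = 0.164, giving log Q = −0.786.
E = E° − (0.0601/n)·log Q = +1.274 − (0.0601/3)(−0.786) = +1.290 V.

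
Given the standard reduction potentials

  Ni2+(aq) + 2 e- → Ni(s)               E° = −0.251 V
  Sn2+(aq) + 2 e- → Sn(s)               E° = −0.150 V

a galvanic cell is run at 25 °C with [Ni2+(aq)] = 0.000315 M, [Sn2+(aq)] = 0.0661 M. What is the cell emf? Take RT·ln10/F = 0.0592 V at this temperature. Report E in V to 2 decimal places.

Since E°(Sn²⁺/Sn) > E°(Ni²⁺/Ni), Sn²⁺/Sn serves as the cathode.
E°cell = −0.150 − (−0.251) = +0.101 V, with n = 2 electrons transferred.
The balanced reaction is Sn2+(aq) + Ni(s) → Sn(s) + Ni2+(aq), so Q = [Ni2+(aq)] / [Sn2+(aq)] = 0.00477 and log Q = −2.322.
Applying E = E° − (RT ln10/nF)·log Q gives +0.101 − (0.0592/2)(−2.322) = +0.17 V.

+0.17 V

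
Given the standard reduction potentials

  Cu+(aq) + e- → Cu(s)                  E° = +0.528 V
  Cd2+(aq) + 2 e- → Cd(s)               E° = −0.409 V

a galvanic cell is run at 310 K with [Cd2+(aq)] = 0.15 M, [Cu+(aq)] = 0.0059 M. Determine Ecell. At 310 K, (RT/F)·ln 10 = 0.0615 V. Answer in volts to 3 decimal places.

Since E°(Cu⁺/Cu) > E°(Cd²⁺/Cd), Cu⁺/Cu serves as the cathode.
E°cell = +0.528 − (−0.409) = +0.937 V, with n = 2 electrons transferred.
The balanced reaction is 2 Cu+(aq) + Cd(s) → 2 Cu(s) + Cd2+(aq), so Q = [Cd2+(aq)] / [Cu+(aq)]^2 = 4.31×10^3 and log Q = 3.634.
Applying E = E° − (RT ln10/nF)·log Q gives +0.937 − (0.0615/2)(3.634) = +0.825 V.

+0.825 V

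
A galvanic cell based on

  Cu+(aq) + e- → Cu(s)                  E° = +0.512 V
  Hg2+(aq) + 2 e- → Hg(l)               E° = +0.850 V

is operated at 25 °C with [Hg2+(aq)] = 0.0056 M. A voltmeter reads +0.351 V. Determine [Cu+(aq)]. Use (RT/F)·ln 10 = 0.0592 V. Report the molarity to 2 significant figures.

With Hg²⁺/Hg at the cathode and Cu⁺/Cu at the anode, E°cell = +0.850 − (+0.512) = +0.338 V (n = 2).
From the Nernst equation, log Q = n(E° − E)/0.0592 = 2·(+0.338 − (+0.351))/0.0592 = −0.439.
Balancing electrons gives Hg2+(aq) + 2 Cu(s) → Hg(l) + 2 Cu+(aq); thus Q = [Cu+(aq)]^2 / [Hg2+(aq)].
Isolating [Cu+(aq)] in Q = 10^{−0.439} yields log [Cu+(aq)] = −1.345, i.e. 0.045 M.

0.045 M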